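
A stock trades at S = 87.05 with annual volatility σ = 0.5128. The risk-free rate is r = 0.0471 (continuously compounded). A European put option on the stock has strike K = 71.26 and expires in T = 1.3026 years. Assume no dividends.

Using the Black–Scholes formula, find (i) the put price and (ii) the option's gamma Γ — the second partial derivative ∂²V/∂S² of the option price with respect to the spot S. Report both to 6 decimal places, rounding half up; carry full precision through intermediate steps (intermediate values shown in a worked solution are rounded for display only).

σ√T = 0.5128·√1.3026 = 0.585266
d₁ = (ln(S/K) + (r+σ²/2)T) / (σ√T) = (ln(87.05/71.26) + (0.0471+0.5128²/2)·1.3026) / 0.585266 = (0.200148 + 0.232621) / 0.585266 = 0.739438
d₂ = d₁ − σ√T = 0.739438 − 0.585266 = 0.154172
e^{−rT} = e^{−0.0471·1.3026} = 0.940492
N(−d₁) = 0.229820,  N(−d₂) = 0.438737
Put price V = K·e^{−rT}·N(−d₂) − S·N(−d₁) = 29.403914 − 20.005872 = 9.398043
φ(d₁) = (1/√(2π))·e^{−d₁²/2} = 0.303515
Γ = φ(d₁) / (S·σ·√T) = 0.005957

price = 9.398043
Γ = 0.005957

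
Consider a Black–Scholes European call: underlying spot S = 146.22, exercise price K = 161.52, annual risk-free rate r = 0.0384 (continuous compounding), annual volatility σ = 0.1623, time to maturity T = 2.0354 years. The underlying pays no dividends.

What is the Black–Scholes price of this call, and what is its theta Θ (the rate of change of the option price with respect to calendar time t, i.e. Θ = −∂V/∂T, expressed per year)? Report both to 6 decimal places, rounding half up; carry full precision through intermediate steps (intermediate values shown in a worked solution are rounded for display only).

price = 12.101812
Θ = -5.712547

σ√T = 0.1623·√2.0354 = 0.231549
d₁ = (ln(S/K) + (r+σ²/2)T) / (σ√T) = (ln(146.22/161.52) + (0.0384+0.1623²/2)·2.0354) / 0.231549 = (-0.099517 + 0.104967) / 0.231549 = 0.023538
d₂ = d₁ − σ√T = 0.023538 − 0.231549 = -0.208011
e^{−rT} = e^{−0.0384·2.0354} = 0.924817
N(d₁) = 0.509390,  N(d₂) = 0.417610
Call price V = S·N(d₁) − K·e^{−rT}·N(d₂) = 74.482935 − 62.381123 = 12.101812
φ(d₁) = (1/√(2π))·e^{−d₁²/2} = 0.398832
Θ = −S·φ(d₁)·σ/(2√T) − r·K·e^{−rT}·N(d₂) = −3.317112 − 2.395435 = -5.712547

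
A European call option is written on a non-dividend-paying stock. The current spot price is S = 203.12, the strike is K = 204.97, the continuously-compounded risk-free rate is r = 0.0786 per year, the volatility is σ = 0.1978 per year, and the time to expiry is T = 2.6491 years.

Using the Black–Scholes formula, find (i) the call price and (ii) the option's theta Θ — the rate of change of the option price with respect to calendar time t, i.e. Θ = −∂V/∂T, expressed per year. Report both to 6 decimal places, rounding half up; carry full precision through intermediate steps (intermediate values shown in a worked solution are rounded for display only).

price = 46.296455
Θ = -12.482404

σ√T = 0.1978·√2.6491 = 0.321940
d₁ = (ln(S/K) + (r+σ²/2)T) / (σ√T) = (ln(203.12/204.97) + (0.0786+0.1978²/2)·2.6491) / 0.321940 = (-0.009067 + 0.260042) / 0.321940 = 0.779571
d₂ = d₁ − σ√T = 0.779571 − 0.321940 = 0.457631
e^{−rT} = e^{−0.0786·2.6491} = 0.812029
N(d₁) = 0.782178,  N(d₂) = 0.676391
Call price V = S·N(d₁) − K·e^{−rT}·N(d₂) = 158.876051 − 112.579596 = 46.296455
φ(d₁) = (1/√(2π))·e^{−d₁²/2} = 0.294404
Θ = −S·φ(d₁)·σ/(2√T) − r·K·e^{−rT}·N(d₂) = −3.633647 − 8.848756 = -12.482404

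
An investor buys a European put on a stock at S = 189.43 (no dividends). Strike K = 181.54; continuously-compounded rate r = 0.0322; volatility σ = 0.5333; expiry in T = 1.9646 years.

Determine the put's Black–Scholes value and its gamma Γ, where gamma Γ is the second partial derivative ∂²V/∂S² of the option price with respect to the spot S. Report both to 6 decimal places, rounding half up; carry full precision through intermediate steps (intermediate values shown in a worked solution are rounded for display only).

σ√T = 0.5333·√1.9646 = 0.747496
d₁ = (ln(S/K) + (r+σ²/2)T) / (σ√T) = (ln(189.43/181.54) + (0.0322+0.5333²/2)·1.9646) / 0.747496 = (0.042544 + 0.342635) / 0.747496 = 0.515292
d₂ = d₁ − σ√T = 0.515292 − 0.747496 = -0.232204
e^{−rT} = e^{−0.0322·1.9646} = 0.938699
N(−d₁) = 0.303174,  N(−d₂) = 0.591810
Put price V = K·e^{−rT}·N(−d₂) − S·N(−d₁) = 100.851220 − 57.430344 = 43.420876
φ(d₁) = (1/√(2π))·e^{−d₁²/2} = 0.349343
Γ = φ(d₁) / (S·σ·√T) = 0.002467

price = 43.420876
Γ = 0.002467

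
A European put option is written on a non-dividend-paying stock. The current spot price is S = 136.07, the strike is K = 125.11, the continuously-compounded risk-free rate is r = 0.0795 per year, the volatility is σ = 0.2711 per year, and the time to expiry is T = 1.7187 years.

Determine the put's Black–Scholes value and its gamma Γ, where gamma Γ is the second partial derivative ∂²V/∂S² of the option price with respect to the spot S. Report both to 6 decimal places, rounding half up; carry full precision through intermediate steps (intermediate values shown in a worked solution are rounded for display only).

σ√T = 0.2711·√1.7187 = 0.355410
d₁ = (ln(S/K) + (r+σ²/2)T) / (σ√T) = (ln(136.07/125.11) + (0.0795+0.2711²/2)·1.7187) / 0.355410 = (0.083976 + 0.199795) / 0.355410 = 0.798433
d₂ = d₁ − σ√T = 0.798433 − 0.355410 = 0.443023
e^{−rT} = e^{−0.0795·1.7187} = 0.872287
N(−d₁) = 0.212310,  N(−d₂) = 0.328875
Put price V = K·e^{−rT}·N(−d₂) − S·N(−d₁) = 35.890699 − 28.888988 = 7.001711
φ(d₁) = (1/√(2π))·e^{−d₁²/2} = 0.290055
Γ = φ(d₁) / (S·σ·√T) = 0.005998

price = 7.001711
Γ = 0.005998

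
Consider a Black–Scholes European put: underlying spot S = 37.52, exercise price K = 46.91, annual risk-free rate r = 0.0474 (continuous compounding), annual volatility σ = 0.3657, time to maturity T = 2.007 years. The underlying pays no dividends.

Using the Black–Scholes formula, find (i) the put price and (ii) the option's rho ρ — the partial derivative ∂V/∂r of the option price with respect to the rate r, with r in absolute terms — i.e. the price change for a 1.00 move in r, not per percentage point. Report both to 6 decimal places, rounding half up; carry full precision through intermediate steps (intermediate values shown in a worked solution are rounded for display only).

price = 11.003802
ρ = -59.389226

σ√T = 0.3657·√2.007 = 0.518082
d₁ = (ln(S/K) + (r+σ²/2)T) / (σ√T) = (ln(37.52/46.91) + (0.0474+0.3657²/2)·2.007) / 0.518082 = (-0.223357 + 0.229336) / 0.518082 = 0.011542
d₂ = d₁ − σ√T = 0.011542 − 0.518082 = -0.506540
e^{−rT} = e^{−0.0474·2.007} = 0.909253
N(−d₁) = 0.495396,  N(−d₂) = 0.693761
Put price V = K·e^{−rT}·N(−d₂) − S·N(−d₁) = 29.591044 − 18.587242 = 11.003802
ρ = −K·T·e^{−rT}·N(−d₂) = -59.389226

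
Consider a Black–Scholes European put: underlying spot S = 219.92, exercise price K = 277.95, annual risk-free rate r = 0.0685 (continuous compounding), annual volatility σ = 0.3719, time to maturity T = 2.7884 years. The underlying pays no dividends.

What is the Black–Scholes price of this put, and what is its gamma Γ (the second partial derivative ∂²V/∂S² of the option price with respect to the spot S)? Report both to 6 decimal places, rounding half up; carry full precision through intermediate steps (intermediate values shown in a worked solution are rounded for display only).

price = 59.784322
Γ = 0.002837

σ√T = 0.3719·√2.7884 = 0.621017
d₁ = (ln(S/K) + (r+σ²/2)T) / (σ√T) = (ln(219.92/277.95) + (0.0685+0.3719²/2)·2.7884) / 0.621017 = (-0.234177 + 0.383837) / 0.621017 = 0.240990
d₂ = d₁ − σ√T = 0.240990 − 0.621017 = -0.380027
e^{−rT} = e^{−0.0685·2.7884} = 0.826128
N(−d₁) = 0.404781,  N(−d₂) = 0.648037
Put price V = K·e^{−rT}·N(−d₂) − S·N(−d₁) = 148.803814 − 89.019492 = 59.784322
φ(d₁) = (1/√(2π))·e^{−d₁²/2} = 0.387524
Γ = φ(d₁) / (S·σ·√T) = 0.002837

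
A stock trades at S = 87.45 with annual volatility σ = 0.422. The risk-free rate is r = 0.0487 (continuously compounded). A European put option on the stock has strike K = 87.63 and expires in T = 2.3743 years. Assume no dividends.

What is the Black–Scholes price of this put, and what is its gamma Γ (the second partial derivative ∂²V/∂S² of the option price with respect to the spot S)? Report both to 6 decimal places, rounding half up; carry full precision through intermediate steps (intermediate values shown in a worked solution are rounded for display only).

σ√T = 0.422·√2.3743 = 0.650250
d₁ = (ln(S/K) + (r+σ²/2)T) / (σ√T) = (ln(87.45/87.63) + (0.0487+0.422²/2)·2.3743) / 0.650250 = (-0.002056 + 0.327041) / 0.650250 = 0.499784
d₂ = d₁ − σ√T = 0.499784 − 0.650250 = -0.150466
e^{−rT} = e^{−0.0487·2.3743} = 0.890806
N(−d₁) = 0.308613,  N(−d₂) = 0.559801
Put price V = K·e^{−rT}·N(−d₂) − S·N(−d₁) = 43.698846 − 26.988250 = 16.710596
φ(d₁) = (1/√(2π))·e^{−d₁²/2} = 0.352103
Γ = φ(d₁) / (S·σ·√T) = 0.006192

price = 16.710596
Γ = 0.006192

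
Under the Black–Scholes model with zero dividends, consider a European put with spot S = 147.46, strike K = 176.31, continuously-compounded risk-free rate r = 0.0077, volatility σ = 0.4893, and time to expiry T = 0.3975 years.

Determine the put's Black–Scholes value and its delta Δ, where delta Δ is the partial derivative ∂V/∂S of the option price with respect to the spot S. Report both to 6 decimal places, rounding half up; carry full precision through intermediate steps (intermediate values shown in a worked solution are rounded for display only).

price = 37.059048
Δ = -0.660951

σ√T = 0.4893·√0.3975 = 0.308492
d₁ = (ln(S/K) + (r+σ²/2)T) / (σ√T) = (ln(147.46/176.31) + (0.0077+0.4893²/2)·0.3975) / 0.308492 = (-0.178687 + 0.050644) / 0.308492 = -0.415059
d₂ = d₁ − σ√T = -0.415059 − 0.308492 = -0.723551
e^{−rT} = e^{−0.0077·0.3975} = 0.996944
N(−d₁) = 0.660951,  N(−d₂) = 0.765329
Put price V = K·e^{−rT}·N(−d₂) − S·N(−d₁) = 134.522853 − 97.463805 = 37.059048
Δ = −N(−d₁) = -0.660951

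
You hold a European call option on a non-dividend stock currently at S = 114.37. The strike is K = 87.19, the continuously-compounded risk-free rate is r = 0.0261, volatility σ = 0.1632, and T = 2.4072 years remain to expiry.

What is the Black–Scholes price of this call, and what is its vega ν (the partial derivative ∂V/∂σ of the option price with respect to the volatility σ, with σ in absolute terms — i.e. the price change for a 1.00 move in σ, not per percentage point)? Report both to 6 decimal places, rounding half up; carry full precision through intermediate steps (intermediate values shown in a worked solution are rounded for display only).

σ√T = 0.1632·√2.4072 = 0.253207
d₁ = (ln(S/K) + (r+σ²/2)T) / (σ√T) = (ln(114.37/87.19) + (0.0261+0.1632²/2)·2.4072) / 0.253207 = (0.271349 + 0.094885) / 0.253207 = 1.446380
d₂ = d₁ − σ√T = 1.446380 − 0.253207 = 1.193173
e^{−rT} = e^{−0.0261·2.4072} = 0.939105
N(d₁) = 0.925965,  N(d₂) = 0.883599
Call price V = S·N(d₁) − K·e^{−rT}·N(d₂) = 105.902584 − 72.349604 = 33.552980
φ(d₁) = (1/√(2π))·e^{−d₁²/2} = 0.140163
ν = S·φ(d₁)·√T = 24.871548

price = 33.552980
ν = 24.871548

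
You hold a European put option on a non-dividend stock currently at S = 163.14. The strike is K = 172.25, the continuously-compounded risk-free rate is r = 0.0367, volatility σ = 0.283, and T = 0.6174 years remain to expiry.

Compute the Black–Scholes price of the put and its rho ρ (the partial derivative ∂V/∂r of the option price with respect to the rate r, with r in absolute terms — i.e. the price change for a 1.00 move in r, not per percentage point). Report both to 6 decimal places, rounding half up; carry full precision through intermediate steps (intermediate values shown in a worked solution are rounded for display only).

price = 17.448579
ρ = -62.390865

σ√T = 0.283·√0.6174 = 0.222367
d₁ = (ln(S/K) + (r+σ²/2)T) / (σ√T) = (ln(163.14/172.25) + (0.0367+0.283²/2)·0.6174) / 0.222367 = (-0.054338 + 0.047382) / 0.222367 = -0.031282
d₂ = d₁ − σ√T = -0.031282 − 0.222367 = -0.253649
e^{−rT} = e^{−0.0367·0.6174} = 0.977596
N(−d₁) = 0.512478,  N(−d₂) = 0.600117
Put price V = K·e^{−rT}·N(−d₂) − S·N(−d₁) = 101.054202 − 83.605624 = 17.448579
ρ = −K·T·e^{−rT}·N(−d₂) = -62.390865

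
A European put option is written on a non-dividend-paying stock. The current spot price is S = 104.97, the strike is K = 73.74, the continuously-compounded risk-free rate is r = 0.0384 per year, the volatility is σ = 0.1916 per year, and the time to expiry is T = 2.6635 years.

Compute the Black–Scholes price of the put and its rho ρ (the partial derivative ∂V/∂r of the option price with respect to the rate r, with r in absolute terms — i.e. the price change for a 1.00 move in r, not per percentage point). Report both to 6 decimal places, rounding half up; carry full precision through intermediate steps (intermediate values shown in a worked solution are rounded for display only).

σ√T = 0.1916·√2.6635 = 0.312696
d₁ = (ln(S/K) + (r+σ²/2)T) / (σ√T) = (ln(104.97/73.74) + (0.0384+0.1916²/2)·2.6635) / 0.312696 = (0.353129 + 0.151168) / 0.312696 = 1.612740
d₂ = d₁ − σ√T = 1.612740 − 0.312696 = 1.300045
e^{−rT} = e^{−0.0384·2.6635} = 0.902778
N(−d₁) = 0.053400,  N(−d₂) = 0.096793
Put price V = K·e^{−rT}·N(−d₂) − S·N(−d₁) = 6.443583 − 5.605448 = 0.838135
ρ = −K·T·e^{−rT}·N(−d₂) = -17.162483

price = 0.838135
ρ = -17.162483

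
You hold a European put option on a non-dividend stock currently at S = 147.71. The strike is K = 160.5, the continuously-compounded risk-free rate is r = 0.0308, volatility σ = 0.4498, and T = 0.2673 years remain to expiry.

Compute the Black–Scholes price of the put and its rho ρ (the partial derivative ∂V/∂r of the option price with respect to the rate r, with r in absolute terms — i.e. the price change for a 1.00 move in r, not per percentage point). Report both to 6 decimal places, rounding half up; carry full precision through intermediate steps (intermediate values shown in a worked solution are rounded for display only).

price = 20.665983
ρ = -28.478459

σ√T = 0.4498·√0.2673 = 0.232551
d₁ = (ln(S/K) + (r+σ²/2)T) / (σ√T) = (ln(147.71/160.5) + (0.0308+0.4498²/2)·0.2673) / 0.232551 = (-0.083043 + 0.035273) / 0.232551 = -0.205418
d₂ = d₁ − σ√T = -0.205418 − 0.232551 = -0.437969
e^{−rT} = e^{−0.0308·0.2673} = 0.991801
N(−d₁) = 0.581377,  N(−d₂) = 0.669296
Put price V = K·e^{−rT}·N(−d₂) − S·N(−d₁) = 106.541187 − 85.875204 = 20.665983
ρ = −K·T·e^{−rT}·N(−d₂) = -28.478459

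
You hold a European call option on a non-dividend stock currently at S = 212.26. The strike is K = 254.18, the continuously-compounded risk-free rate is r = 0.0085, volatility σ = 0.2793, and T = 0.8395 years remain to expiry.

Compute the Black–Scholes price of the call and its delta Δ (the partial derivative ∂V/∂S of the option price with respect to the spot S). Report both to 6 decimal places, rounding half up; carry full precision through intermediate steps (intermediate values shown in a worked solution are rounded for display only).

σ√T = 0.2793·√0.8395 = 0.255906
d₁ = (ln(S/K) + (r+σ²/2)T) / (σ√T) = (ln(212.26/254.18) + (0.0085+0.2793²/2)·0.8395) / 0.255906 = (-0.180231 + 0.039880) / 0.255906 = -0.548446
d₂ = d₁ − σ√T = -0.548446 − 0.255906 = -0.804353
e^{−rT} = e^{−0.0085·0.8395} = 0.992890
N(d₁) = 0.291693,  N(d₂) = 0.210597
Call price V = S·N(d₁) − K·e^{−rT}·N(d₂) = 61.914713 − 53.148849 = 8.765864
Δ = N(d₁) = 0.291693

price = 8.765864
Δ = 0.291693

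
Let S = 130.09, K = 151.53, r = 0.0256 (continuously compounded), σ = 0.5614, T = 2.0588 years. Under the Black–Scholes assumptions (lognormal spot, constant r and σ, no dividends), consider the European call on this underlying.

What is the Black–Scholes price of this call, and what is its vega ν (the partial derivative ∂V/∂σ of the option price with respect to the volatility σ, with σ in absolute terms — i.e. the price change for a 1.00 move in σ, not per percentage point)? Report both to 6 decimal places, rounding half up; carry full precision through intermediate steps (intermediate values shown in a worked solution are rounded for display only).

σ√T = 0.5614·√2.0588 = 0.805526
d₁ = (ln(S/K) + (r+σ²/2)T) / (σ√T) = (ln(130.09/151.53) + (0.0256+0.5614²/2)·2.0588) / 0.805526 = (-0.152557 + 0.377141) / 0.805526 = 0.278804
d₂ = d₁ − σ√T = 0.278804 − 0.805526 = -0.526721
e^{−rT} = e^{−0.0256·2.0588} = 0.948660
N(d₁) = 0.609803,  N(d₂) = 0.299194
Call price V = S·N(d₁) − K·e^{−rT}·N(d₂) = 79.329210 − 43.009181 = 36.320029
φ(d₁) = (1/√(2π))·e^{−d₁²/2} = 0.383734
ν = S·φ(d₁)·√T = 71.627830

price = 36.320029
ν = 71.627830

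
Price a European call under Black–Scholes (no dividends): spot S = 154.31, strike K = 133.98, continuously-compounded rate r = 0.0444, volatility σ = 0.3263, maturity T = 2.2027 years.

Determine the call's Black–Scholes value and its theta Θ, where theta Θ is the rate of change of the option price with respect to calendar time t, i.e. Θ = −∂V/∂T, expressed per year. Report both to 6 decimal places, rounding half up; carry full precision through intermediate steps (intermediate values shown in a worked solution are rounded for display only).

σ√T = 0.3263·√2.2027 = 0.484278
d₁ = (ln(S/K) + (r+σ²/2)T) / (σ√T) = (ln(154.31/133.98) + (0.0444+0.3263²/2)·2.2027) / 0.484278 = (0.141273 + 0.215062) / 0.484278 = 0.735808
d₂ = d₁ − σ√T = 0.735808 − 0.484278 = 0.251530
e^{−rT} = e^{−0.0444·2.2027} = 0.906830
N(d₁) = 0.769076,  N(d₂) = 0.599298
Call price V = S·N(d₁) − K·e^{−rT}·N(d₂) = 118.676140 − 72.812953 = 45.863187
φ(d₁) = (1/√(2π))·e^{−d₁²/2} = 0.304329
Θ = −S·φ(d₁)·σ/(2√T) − r·K·e^{−rT}·N(d₂) = −5.162347 − 3.232895 = -8.395242

price = 45.863187
Θ = -8.395242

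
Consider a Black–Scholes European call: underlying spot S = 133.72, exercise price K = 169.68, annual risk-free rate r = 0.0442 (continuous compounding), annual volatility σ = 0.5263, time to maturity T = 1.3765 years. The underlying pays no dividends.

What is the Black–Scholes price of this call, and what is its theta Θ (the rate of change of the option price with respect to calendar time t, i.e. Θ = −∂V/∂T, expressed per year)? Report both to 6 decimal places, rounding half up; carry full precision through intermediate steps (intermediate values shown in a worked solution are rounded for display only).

price = 24.004206
Θ = -13.907532

σ√T = 0.5263·√1.3765 = 0.617478
d₁ = (ln(S/K) + (r+σ²/2)T) / (σ√T) = (ln(133.72/169.68) + (0.0442+0.5263²/2)·1.3765) / 0.617478 = (-0.238166 + 0.251481) / 0.617478 = 0.021563
d₂ = d₁ − σ√T = 0.021563 − 0.617478 = -0.595915
e^{−rT} = e^{−0.0442·1.3765} = 0.940973
N(d₁) = 0.508602,  N(d₂) = 0.275616
Call price V = S·N(d₁) − K·e^{−rT}·N(d₂) = 68.010214 − 44.006008 = 24.004206
φ(d₁) = (1/√(2π))·e^{−d₁²/2} = 0.398850
Θ = −S·φ(d₁)·σ/(2√T) − r·K·e^{−rT}·N(d₂) = −11.962467 − 1.945066 = -13.907532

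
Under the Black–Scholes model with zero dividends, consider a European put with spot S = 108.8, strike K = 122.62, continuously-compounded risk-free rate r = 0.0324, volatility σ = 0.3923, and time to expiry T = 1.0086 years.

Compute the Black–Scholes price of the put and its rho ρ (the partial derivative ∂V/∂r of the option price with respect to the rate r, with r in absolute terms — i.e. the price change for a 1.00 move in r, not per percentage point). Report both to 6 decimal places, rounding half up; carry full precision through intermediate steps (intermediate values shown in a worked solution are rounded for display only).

σ√T = 0.3923·√1.0086 = 0.393983
d₁ = (ln(S/K) + (r+σ²/2)T) / (σ√T) = (ln(108.8/122.62) + (0.0324+0.3923²/2)·1.0086) / 0.393983 = (-0.119579 + 0.110290) / 0.393983 = -0.023577
d₂ = d₁ − σ√T = -0.023577 − 0.393983 = -0.417560
e^{−rT} = e^{−0.0324·1.0086} = 0.967850
N(−d₁) = 0.509405,  N(−d₂) = 0.661866
Put price V = K·e^{−rT}·N(−d₂) − S·N(−d₁) = 78.548683 − 55.423242 = 23.125440
ρ = −K·T·e^{−rT}·N(−d₂) = -79.224201

price = 23.125440
ρ = -79.224201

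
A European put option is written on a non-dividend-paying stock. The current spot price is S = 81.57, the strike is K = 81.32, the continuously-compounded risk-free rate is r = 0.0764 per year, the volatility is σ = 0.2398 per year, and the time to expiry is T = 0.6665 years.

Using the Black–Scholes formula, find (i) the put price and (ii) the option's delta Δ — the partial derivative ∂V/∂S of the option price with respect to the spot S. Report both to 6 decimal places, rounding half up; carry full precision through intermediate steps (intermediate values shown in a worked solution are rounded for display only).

σ√T = 0.2398·√0.6665 = 0.195771
d₁ = (ln(S/K) + (r+σ²/2)T) / (σ√T) = (ln(81.57/81.32) + (0.0764+0.2398²/2)·0.6665) / 0.195771 = (0.003070 + 0.070084) / 0.195771 = 0.373667
d₂ = d₁ − σ√T = 0.373667 − 0.195771 = 0.177896
e^{−rT} = e^{−0.0764·0.6665} = 0.950354
N(−d₁) = 0.354326,  N(−d₂) = 0.429402
Put price V = K·e^{−rT}·N(−d₂) − S·N(−d₁) = 33.185415 − 28.902365 = 4.283050
Δ = −N(−d₁) = -0.354326

price = 4.283050
Δ = -0.354326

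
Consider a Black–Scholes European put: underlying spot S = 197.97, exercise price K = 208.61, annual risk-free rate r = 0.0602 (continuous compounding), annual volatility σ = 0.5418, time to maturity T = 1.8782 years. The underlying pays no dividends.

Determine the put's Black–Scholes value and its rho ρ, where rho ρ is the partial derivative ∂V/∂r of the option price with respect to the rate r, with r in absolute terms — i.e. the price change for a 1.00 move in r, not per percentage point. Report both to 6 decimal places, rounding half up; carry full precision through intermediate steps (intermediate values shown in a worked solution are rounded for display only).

price = 49.981396
ρ = -214.816616

σ√T = 0.5418·√1.8782 = 0.742523
d₁ = (ln(S/K) + (r+σ²/2)T) / (σ√T) = (ln(197.97/208.61) + (0.0602+0.5418²/2)·1.8782) / 0.742523 = (-0.052351 + 0.388738) / 0.742523 = 0.453032
d₂ = d₁ − σ√T = 0.453032 − 0.742523 = -0.289491
e^{−rT} = e^{−0.0602·1.8782} = 0.893090
N(−d₁) = 0.325263,  N(−d₂) = 0.613897
Put price V = K·e^{−rT}·N(−d₂) − S·N(−d₁) = 114.373664 − 64.392268 = 49.981396
ρ = −K·T·e^{−rT}·N(−d₂) = -214.816616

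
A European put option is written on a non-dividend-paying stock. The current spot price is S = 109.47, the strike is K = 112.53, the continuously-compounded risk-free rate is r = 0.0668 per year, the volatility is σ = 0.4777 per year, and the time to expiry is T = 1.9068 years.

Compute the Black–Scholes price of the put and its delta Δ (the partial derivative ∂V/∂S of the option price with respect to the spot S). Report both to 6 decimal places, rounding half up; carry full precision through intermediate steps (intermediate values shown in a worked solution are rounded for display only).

price = 22.047853
Δ = -0.315215

σ√T = 0.4777·√1.9068 = 0.659641
d₁ = (ln(S/K) + (r+σ²/2)T) / (σ√T) = (ln(109.47/112.53) + (0.0668+0.4777²/2)·1.9068) / 0.659641 = (-0.027569 + 0.344938) / 0.659641 = 0.481122
d₂ = d₁ − σ√T = 0.481122 − 0.659641 = -0.178519
e^{−rT} = e^{−0.0668·1.9068} = 0.880404
N(−d₁) = 0.315215,  N(−d₂) = 0.570842
Put price V = K·e^{−rT}·N(−d₂) − S·N(−d₁) = 56.554410 − 34.506557 = 22.047853
Δ = −N(−d₁) = -0.315215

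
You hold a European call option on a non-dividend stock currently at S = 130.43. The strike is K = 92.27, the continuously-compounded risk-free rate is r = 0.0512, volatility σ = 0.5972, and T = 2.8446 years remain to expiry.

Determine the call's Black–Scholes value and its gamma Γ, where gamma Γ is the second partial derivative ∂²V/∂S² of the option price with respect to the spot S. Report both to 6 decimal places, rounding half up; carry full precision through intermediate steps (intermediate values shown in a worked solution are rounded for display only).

price = 70.085723
Γ = 0.001857

σ√T = 0.5972·√2.8446 = 1.007234
d₁ = (ln(S/K) + (r+σ²/2)T) / (σ√T) = (ln(130.43/92.27) + (0.0512+0.5972²/2)·2.8446) / 1.007234 = (0.346118 + 0.652904) / 1.007234 = 0.991846
d₂ = d₁ − σ√T = 0.991846 − 1.007234 = -0.015388
e^{−rT} = e^{−0.0512·2.8446} = 0.864466
N(d₁) = 0.839364,  N(d₂) = 0.493861
Call price V = S·N(d₁) − K·e^{−rT}·N(d₂) = 109.478213 − 39.392490 = 70.085723
φ(d₁) = (1/√(2π))·e^{−d₁²/2} = 0.243944
Γ = φ(d₁) / (S·σ·√T) = 0.001857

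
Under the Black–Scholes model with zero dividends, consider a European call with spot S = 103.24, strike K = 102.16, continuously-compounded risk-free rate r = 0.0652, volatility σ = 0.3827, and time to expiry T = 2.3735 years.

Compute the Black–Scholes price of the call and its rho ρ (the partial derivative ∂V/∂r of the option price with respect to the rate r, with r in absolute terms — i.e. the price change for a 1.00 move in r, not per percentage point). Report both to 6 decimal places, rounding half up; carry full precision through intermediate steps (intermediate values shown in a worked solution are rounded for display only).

price = 30.812633
ρ = 102.655590

σ√T = 0.3827·√2.3735 = 0.589594
d₁ = (ln(S/K) + (r+σ²/2)T) / (σ√T) = (ln(103.24/102.16) + (0.0652+0.3827²/2)·2.3735) / 0.589594 = (0.010516 + 0.328563) / 0.589594 = 0.575106
d₂ = d₁ − σ√T = 0.575106 − 0.589594 = -0.014488
e^{−rT} = e^{−0.0652·2.3735} = 0.856627
N(d₁) = 0.717390,  N(d₂) = 0.494220
Call price V = S·N(d₁) − K·e^{−rT}·N(d₂) = 74.063355 − 43.250722 = 30.812633
ρ = K·T·e^{−rT}·N(d₂) = 102.655590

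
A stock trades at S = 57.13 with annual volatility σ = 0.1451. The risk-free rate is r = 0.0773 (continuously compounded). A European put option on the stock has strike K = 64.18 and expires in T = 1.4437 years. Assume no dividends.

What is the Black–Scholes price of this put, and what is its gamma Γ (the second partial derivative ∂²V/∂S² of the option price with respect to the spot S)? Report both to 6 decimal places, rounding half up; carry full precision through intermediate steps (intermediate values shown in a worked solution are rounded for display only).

σ√T = 0.1451·√1.4437 = 0.174344
d₁ = (ln(S/K) + (r+σ²/2)T) / (σ√T) = (ln(57.13/64.18) + (0.0773+0.1451²/2)·1.4437) / 0.174344 = (-0.116362 + 0.126796) / 0.174344 = 0.059845
d₂ = d₁ − σ√T = 0.059845 − 0.174344 = -0.114499
e^{−rT} = e^{−0.0773·1.4437} = 0.894404
N(−d₁) = 0.476140,  N(−d₂) = 0.545579
Put price V = K·e^{−rT}·N(−d₂) − S·N(−d₁) = 31.317763 − 27.201853 = 4.115910
φ(d₁) = (1/√(2π))·e^{−d₁²/2} = 0.398229
Γ = φ(d₁) / (S·σ·√T) = 0.039982

price = 4.115910
Γ = 0.039982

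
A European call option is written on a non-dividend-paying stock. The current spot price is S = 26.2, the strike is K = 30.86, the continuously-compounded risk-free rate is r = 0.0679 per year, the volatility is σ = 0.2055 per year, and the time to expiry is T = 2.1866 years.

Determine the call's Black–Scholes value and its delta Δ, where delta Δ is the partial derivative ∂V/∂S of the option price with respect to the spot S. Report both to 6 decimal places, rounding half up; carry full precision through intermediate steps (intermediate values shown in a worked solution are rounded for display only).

σ√T = 0.2055·√2.1866 = 0.303876
d₁ = (ln(S/K) + (r+σ²/2)T) / (σ√T) = (ln(26.2/30.86) + (0.0679+0.2055²/2)·2.1866) / 0.303876 = (-0.163701 + 0.194640) / 0.303876 = 0.101815
d₂ = d₁ − σ√T = 0.101815 − 0.303876 = -0.202061
e^{−rT} = e^{−0.0679·2.1866} = 0.862026
N(d₁) = 0.540548,  N(d₂) = 0.419934
Call price V = S·N(d₁) − K·e^{−rT}·N(d₂) = 14.162360 − 11.171142 = 2.991218
Δ = N(d₁) = 0.540548

price = 2.991218
Δ = 0.540548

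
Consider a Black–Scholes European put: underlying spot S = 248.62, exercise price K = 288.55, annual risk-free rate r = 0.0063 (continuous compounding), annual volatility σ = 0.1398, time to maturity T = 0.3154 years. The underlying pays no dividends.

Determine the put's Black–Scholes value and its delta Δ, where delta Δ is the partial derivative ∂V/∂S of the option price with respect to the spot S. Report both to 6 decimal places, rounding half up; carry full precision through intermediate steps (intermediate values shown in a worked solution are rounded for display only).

price = 39.606897
Δ = -0.966561

σ√T = 0.1398·√0.3154 = 0.078512
d₁ = (ln(S/K) + (r+σ²/2)T) / (σ√T) = (ln(248.62/288.55) + (0.0063+0.1398²/2)·0.3154) / 0.078512 = (-0.148943 + 0.005069) / 0.078512 = -1.832497
d₂ = d₁ − σ√T = -1.832497 − 0.078512 = -1.911009
e^{−rT} = e^{−0.0063·0.3154} = 0.998015
N(−d₁) = 0.966561,  N(−d₂) = 0.971998
Put price V = K·e^{−rT}·N(−d₂) − S·N(−d₁) = 279.913362 − 240.306465 = 39.606897
Δ = −N(−d₁) = -0.966561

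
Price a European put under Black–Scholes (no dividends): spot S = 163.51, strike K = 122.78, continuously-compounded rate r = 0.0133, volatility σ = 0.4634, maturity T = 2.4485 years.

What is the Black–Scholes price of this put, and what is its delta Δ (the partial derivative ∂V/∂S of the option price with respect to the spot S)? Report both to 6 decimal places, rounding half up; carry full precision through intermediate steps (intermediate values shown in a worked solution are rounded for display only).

σ√T = 0.4634·√2.4485 = 0.725114
d₁ = (ln(S/K) + (r+σ²/2)T) / (σ√T) = (ln(163.51/122.78) + (0.0133+0.4634²/2)·2.4485) / 0.725114 = (0.286480 + 0.295460) / 0.725114 = 0.802550
d₂ = d₁ − σ√T = 0.802550 − 0.725114 = 0.077436
e^{−rT} = e^{−0.0133·2.4485} = 0.967959
N(−d₁) = 0.211117,  N(−d₂) = 0.469138
Put price V = K·e^{−rT}·N(−d₂) − S·N(−d₁) = 55.755230 − 34.519812 = 21.235418
Δ = −N(−d₁) = -0.211117

price = 21.235418
Δ = -0.211117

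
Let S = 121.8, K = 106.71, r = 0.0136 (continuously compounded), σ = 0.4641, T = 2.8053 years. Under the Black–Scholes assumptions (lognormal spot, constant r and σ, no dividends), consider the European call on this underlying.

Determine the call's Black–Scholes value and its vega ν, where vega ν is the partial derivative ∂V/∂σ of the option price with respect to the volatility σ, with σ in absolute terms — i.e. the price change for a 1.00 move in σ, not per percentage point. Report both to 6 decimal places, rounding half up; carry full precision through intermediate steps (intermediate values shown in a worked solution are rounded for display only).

σ√T = 0.4641·√2.8053 = 0.777322
d₁ = (ln(S/K) + (r+σ²/2)T) / (σ√T) = (ln(121.8/106.71) + (0.0136+0.4641²/2)·2.8053) / 0.777322 = (0.132265 + 0.340267) / 0.777322 = 0.607898
d₂ = d₁ − σ√T = 0.607898 − 0.777322 = -0.169425
e^{−rT} = e^{−0.0136·2.8053} = 0.962567
N(d₁) = 0.728372,  N(d₂) = 0.432731
Call price V = S·N(d₁) − K·e^{−rT}·N(d₂) = 88.715757 − 44.448205 = 44.267553
φ(d₁) = (1/√(2π))·e^{−d₁²/2} = 0.331639
ν = S·φ(d₁)·√T = 67.655399

price = 44.267553
ν = 67.655399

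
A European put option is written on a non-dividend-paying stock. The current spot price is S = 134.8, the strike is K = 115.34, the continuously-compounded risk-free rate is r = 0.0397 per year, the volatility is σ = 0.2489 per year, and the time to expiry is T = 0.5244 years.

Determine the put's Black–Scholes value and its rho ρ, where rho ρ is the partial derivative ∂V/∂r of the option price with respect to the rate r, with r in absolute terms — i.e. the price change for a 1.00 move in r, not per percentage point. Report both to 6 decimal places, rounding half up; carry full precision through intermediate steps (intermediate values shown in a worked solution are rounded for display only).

price = 1.918028
ρ = -11.055750

σ√T = 0.2489·√0.5244 = 0.180242
d₁ = (ln(S/K) + (r+σ²/2)T) / (σ√T) = (ln(134.8/115.34) + (0.0397+0.2489²/2)·0.5244) / 0.180242 = (0.155908 + 0.037062) / 0.180242 = 1.070617
d₂ = d₁ − σ√T = 1.070617 − 0.180242 = 0.890375
e^{−rT} = e^{−0.0397·0.5244} = 0.979397
N(−d₁) = 0.142171,  N(−d₂) = 0.186632
Put price V = K·e^{−rT}·N(−d₂) − S·N(−d₁) = 21.082666 − 19.164639 = 1.918028
ρ = −K·T·e^{−rT}·N(−d₂) = -11.055750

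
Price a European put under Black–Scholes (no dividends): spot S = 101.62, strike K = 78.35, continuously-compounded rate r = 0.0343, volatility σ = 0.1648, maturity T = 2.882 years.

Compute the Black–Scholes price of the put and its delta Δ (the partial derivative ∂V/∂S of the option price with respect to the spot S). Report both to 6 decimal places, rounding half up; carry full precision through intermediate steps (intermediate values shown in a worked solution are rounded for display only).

price = 1.114255
Δ = -0.077406

σ√T = 0.1648·√2.882 = 0.279772
d₁ = (ln(S/K) + (r+σ²/2)T) / (σ√T) = (ln(101.62/78.35) + (0.0343+0.1648²/2)·2.882) / 0.279772 = (0.260054 + 0.137989) / 0.279772 = 1.422741
d₂ = d₁ − σ√T = 1.422741 − 0.279772 = 1.142969
e^{−rT} = e^{−0.0343·2.882} = 0.905876
N(−d₁) = 0.077406,  N(−d₂) = 0.126526
Put price V = K·e^{−rT}·N(−d₂) − S·N(−d₁) = 8.980207 − 7.865953 = 1.114255
Δ = −N(−d₁) = -0.077406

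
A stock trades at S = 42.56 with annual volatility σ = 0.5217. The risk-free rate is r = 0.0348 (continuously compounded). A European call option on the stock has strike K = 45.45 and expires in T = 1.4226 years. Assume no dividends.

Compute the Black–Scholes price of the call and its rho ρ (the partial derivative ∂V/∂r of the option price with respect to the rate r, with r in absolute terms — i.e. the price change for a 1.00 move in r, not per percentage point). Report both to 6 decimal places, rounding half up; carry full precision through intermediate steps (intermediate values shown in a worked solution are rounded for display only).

σ√T = 0.5217·√1.4226 = 0.622246
d₁ = (ln(S/K) + (r+σ²/2)T) / (σ√T) = (ln(42.56/45.45) + (0.0348+0.5217²/2)·1.4226) / 0.622246 = (-0.065698 + 0.243102) / 0.622246 = 0.285102
d₂ = d₁ − σ√T = 0.285102 − 0.622246 = -0.337144
e^{−rT} = e^{−0.0348·1.4226} = 0.951699
N(d₁) = 0.612217,  N(d₂) = 0.368004
Call price V = S·N(d₁) − K·e^{−rT}·N(d₂) = 26.055956 − 15.917915 = 10.138041
ρ = K·T·e^{−rT}·N(d₂) = 22.644826

price = 10.138041
ρ = 22.644826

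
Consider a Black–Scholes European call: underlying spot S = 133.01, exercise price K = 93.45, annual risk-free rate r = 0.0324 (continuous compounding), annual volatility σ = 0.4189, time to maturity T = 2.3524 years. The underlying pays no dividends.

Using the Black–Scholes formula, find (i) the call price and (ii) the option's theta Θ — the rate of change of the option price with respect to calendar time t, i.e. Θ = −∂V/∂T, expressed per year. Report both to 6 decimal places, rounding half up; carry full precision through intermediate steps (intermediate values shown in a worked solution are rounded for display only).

σ√T = 0.4189·√2.3524 = 0.642489
d₁ = (ln(S/K) + (r+σ²/2)T) / (σ√T) = (ln(133.01/93.45) + (0.0324+0.4189²/2)·2.3524) / 0.642489 = (0.352998 + 0.282614) / 0.642489 = 0.989295
d₂ = d₁ − σ√T = 0.989295 − 0.642489 = 0.346806
e^{−rT} = e^{−0.0324·2.3524} = 0.926614
N(d₁) = 0.838741,  N(d₂) = 0.635632
Call price V = S·N(d₁) − K·e^{−rT}·N(d₂) = 111.560901 − 55.040678 = 56.520224
φ(d₁) = (1/√(2π))·e^{−d₁²/2} = 0.244561
Θ = −S·φ(d₁)·σ/(2√T) − r·K·e^{−rT}·N(d₂) = −4.442178 − 1.783318 = -6.225496

price = 56.520224
Θ = -6.225496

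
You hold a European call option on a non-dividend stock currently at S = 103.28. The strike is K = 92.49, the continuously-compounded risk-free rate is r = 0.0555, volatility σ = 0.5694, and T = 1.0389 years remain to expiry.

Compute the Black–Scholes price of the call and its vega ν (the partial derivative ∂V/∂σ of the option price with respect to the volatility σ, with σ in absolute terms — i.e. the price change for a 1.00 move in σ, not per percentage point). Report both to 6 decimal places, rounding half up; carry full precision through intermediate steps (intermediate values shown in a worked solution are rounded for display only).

σ√T = 0.5694·√1.0389 = 0.580369
d₁ = (ln(S/K) + (r+σ²/2)T) / (σ√T) = (ln(103.28/92.49) + (0.0555+0.5694²/2)·1.0389) / 0.580369 = (0.110343 + 0.226073) / 0.580369 = 0.579659
d₂ = d₁ − σ√T = 0.579659 − 0.580369 = -0.000710
e^{−rT} = e^{−0.0555·1.0389} = 0.943972
N(d₁) = 0.718928,  N(d₂) = 0.499717
Call price V = S·N(d₁) − K·e^{−rT}·N(d₂) = 74.250861 − 43.629250 = 30.621611
φ(d₁) = (1/√(2π))·e^{−d₁²/2} = 0.337247
ν = S·φ(d₁)·√T = 35.501822

price = 30.621611
ν = 35.501822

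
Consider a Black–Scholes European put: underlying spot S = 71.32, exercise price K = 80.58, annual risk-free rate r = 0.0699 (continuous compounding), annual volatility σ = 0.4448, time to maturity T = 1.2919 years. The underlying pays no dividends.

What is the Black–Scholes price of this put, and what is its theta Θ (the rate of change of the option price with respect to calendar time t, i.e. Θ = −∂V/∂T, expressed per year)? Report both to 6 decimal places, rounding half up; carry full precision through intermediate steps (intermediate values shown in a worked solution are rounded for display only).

σ√T = 0.4448·√1.2919 = 0.505568
d₁ = (ln(S/K) + (r+σ²/2)T) / (σ√T) = (ln(71.32/80.58) + (0.0699+0.4448²/2)·1.2919) / 0.505568 = (-0.122074 + 0.218103) / 0.505568 = 0.189944
d₂ = d₁ − σ√T = 0.189944 − 0.505568 = -0.315624
e^{−rT} = e^{−0.0699·1.2919} = 0.913654
N(−d₁) = 0.424677,  N(−d₂) = 0.623856
Put price V = K·e^{−rT}·N(−d₂) − S·N(−d₁) = 45.929652 − 30.287935 = 15.641717
φ(d₁) = (1/√(2π))·e^{−d₁²/2} = 0.391810
Θ = −S·φ(d₁)·σ/(2√T) + r·K·e^{−rT}·N(−d₂) = −5.467734 + 3.210483 = -2.257251

price = 15.641717
Θ = -2.257251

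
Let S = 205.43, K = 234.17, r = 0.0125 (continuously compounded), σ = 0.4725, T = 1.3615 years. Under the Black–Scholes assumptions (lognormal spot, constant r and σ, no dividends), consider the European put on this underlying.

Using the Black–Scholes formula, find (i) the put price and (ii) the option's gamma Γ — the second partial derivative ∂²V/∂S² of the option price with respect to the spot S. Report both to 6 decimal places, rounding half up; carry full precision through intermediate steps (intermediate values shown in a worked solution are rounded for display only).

σ√T = 0.4725·√1.3615 = 0.551329
d₁ = (ln(S/K) + (r+σ²/2)T) / (σ√T) = (ln(205.43/234.17) + (0.0125+0.4725²/2)·1.3615) / 0.551329 = (-0.130942 + 0.169000) / 0.551329 = 0.069030
d₂ = d₁ − σ√T = 0.069030 − 0.551329 = -0.482298
e^{−rT} = e^{−0.0125·1.3615} = 0.983125
N(−d₁) = 0.472483,  N(−d₂) = 0.685203
Put price V = K·e^{−rT}·N(−d₂) − S·N(−d₁) = 157.746364 − 97.062124 = 60.684240
φ(d₁) = (1/√(2π))·e^{−d₁²/2} = 0.397993
Γ = φ(d₁) / (S·σ·√T) = 0.003514

price = 60.684240
Γ = 0.003514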